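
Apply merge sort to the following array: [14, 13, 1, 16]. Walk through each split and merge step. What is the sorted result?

Merge sort trace:

Split: [14, 13, 1, 16] -> [14, 13] and [1, 16]
  Split: [14, 13] -> [14] and [13]
  Merge: [14] + [13] -> [13, 14]
  Split: [1, 16] -> [1] and [16]
  Merge: [1] + [16] -> [1, 16]
Merge: [13, 14] + [1, 16] -> [1, 13, 14, 16]

Final sorted array: [1, 13, 14, 16]

The merge sort proceeds by recursively splitting the array and merging sorted halves.
After all merges, the sorted array is [1, 13, 14, 16].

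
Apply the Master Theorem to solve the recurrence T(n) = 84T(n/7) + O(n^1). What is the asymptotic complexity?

Master Theorem for T(n) = 84T(n/7) + O(n^1):

a = 84, b = 7, c = 1
log_b(a) = log_7(84) = 2.2770

Case 1: c = 1 < log_7(84) = 2.2770
T(n) = O(n^(log_7 84))

For T(n) = 84T(n/7) + O(n^1): log_7(84) = 2.2770. This is Case 1 of the Master Theorem (c < log_b(a), work dominated by leaves), giving O(n^(log_7 84)).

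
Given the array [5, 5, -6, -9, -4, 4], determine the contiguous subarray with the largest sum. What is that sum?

Using Kadane's algorithm on [5, 5, -6, -9, -4, 4]:

Scanning through the array:
Position 1 (value 5): max_ending_here = 10, max_so_far = 10
Position 2 (value -6): max_ending_here = 4, max_so_far = 10
Position 3 (value -9): max_ending_here = -5, max_so_far = 10
Position 4 (value -4): max_ending_here = -4, max_so_far = 10
Position 5 (value 4): max_ending_here = 4, max_so_far = 10

Maximum subarray: [5, 5]
Maximum sum: 10

The maximum subarray is [5, 5] with sum 10. This subarray runs from index 0 to index 1.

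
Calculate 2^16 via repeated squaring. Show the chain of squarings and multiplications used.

Computing 2^16 by squaring (build up from 2^1; each line after the first costs one multiplication):

2^1 = 2
2^2 = (2^1)^2 = 2^2 = 4
2^4 = (2^2)^2 = 4^2 = 16
2^8 = (2^4)^2 = 16^2 = 256
2^16 = (2^8)^2 = 256^2 = 65536

Result: 65536
Multiplications needed: 4 (4 lines after 2^1)

2^16 = 65536. Using exponentiation by squaring, this requires 4 multiplications. The key idea: if the exponent is even, square the half-power; if odd, multiply by the base once.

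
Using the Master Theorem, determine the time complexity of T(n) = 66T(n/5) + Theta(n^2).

Master Theorem for T(n) = 66T(n/5) + O(n^2):

a = 66, b = 5, c = 2
log_b(a) = log_5(66) = 2.6032

Case 1: c = 2 < log_5(66) = 2.6032
T(n) = O(n^(log_5 66))

For T(n) = 66T(n/5) + O(n^2): log_5(66) = 2.6032. This is Case 1 of the Master Theorem (c < log_b(a), work dominated by leaves), giving O(n^(log_5 66)).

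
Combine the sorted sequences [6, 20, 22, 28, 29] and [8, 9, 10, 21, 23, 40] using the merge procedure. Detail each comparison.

Merging process:

Compare 6 vs 8: take 6 from left. Merged: [6]
Compare 20 vs 8: take 8 from right. Merged: [6, 8]
Compare 20 vs 9: take 9 from right. Merged: [6, 8, 9]
Compare 20 vs 10: take 10 from right. Merged: [6, 8, 9, 10]
Compare 20 vs 21: take 20 from left. Merged: [6, 8, 9, 10, 20]
Compare 22 vs 21: take 21 from right. Merged: [6, 8, 9, 10, 20, 21]
Compare 22 vs 23: take 22 from left. Merged: [6, 8, 9, 10, 20, 21, 22]
Compare 28 vs 23: take 23 from right. Merged: [6, 8, 9, 10, 20, 21, 22, 23]
Compare 28 vs 40: take 28 from left. Merged: [6, 8, 9, 10, 20, 21, 22, 23, 28]
Compare 29 vs 40: take 29 from left. Merged: [6, 8, 9, 10, 20, 21, 22, 23, 28, 29]
Append remaining from right: [40]. Merged: [6, 8, 9, 10, 20, 21, 22, 23, 28, 29, 40]

Final merged array: [6, 8, 9, 10, 20, 21, 22, 23, 28, 29, 40]
Total comparisons: 10

The merged array is [6, 8, 9, 10, 20, 21, 22, 23, 28, 29, 40], requiring 10 comparisons. The merge step runs in O(n) time where n is the total number of elements.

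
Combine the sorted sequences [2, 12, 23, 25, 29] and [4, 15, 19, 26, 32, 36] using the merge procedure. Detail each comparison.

Merging process:

Compare 2 vs 4: take 2 from left. Merged: [2]
Compare 12 vs 4: take 4 from right. Merged: [2, 4]
Compare 12 vs 15: take 12 from left. Merged: [2, 4, 12]
Compare 23 vs 15: take 15 from right. Merged: [2, 4, 12, 15]
Compare 23 vs 19: take 19 from right. Merged: [2, 4, 12, 15, 19]
Compare 23 vs 26: take 23 from left. Merged: [2, 4, 12, 15, 19, 23]
Compare 25 vs 26: take 25 from left. Merged: [2, 4, 12, 15, 19, 23, 25]
Compare 29 vs 26: take 26 from right. Merged: [2, 4, 12, 15, 19, 23, 25, 26]
Compare 29 vs 32: take 29 from left. Merged: [2, 4, 12, 15, 19, 23, 25, 26, 29]
Append remaining from right: [32, 36]. Merged: [2, 4, 12, 15, 19, 23, 25, 26, 29, 32, 36]

Final merged array: [2, 4, 12, 15, 19, 23, 25, 26, 29, 32, 36]
Total comparisons: 9

The merged array is [2, 4, 12, 15, 19, 23, 25, 26, 29, 32, 36], requiring 9 comparisons. The merge step runs in O(n) time where n is the total number of elements.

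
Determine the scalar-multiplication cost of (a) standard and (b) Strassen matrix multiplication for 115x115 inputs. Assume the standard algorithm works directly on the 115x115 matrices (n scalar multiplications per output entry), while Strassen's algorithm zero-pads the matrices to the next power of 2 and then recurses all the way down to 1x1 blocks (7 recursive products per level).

Matrix multiplication for 115x115 matrices:

Strassen's algorithm requires power-of-2 dimensions. Pad 115x115 to 128x128 (next power of 2).

Standard algorithm: 115^3 = 1520875 multiplications
Strassen's algorithm: 7^(log2(128)) = 7^7 = 823543 multiplications
Savings: 1520875 - 823543 = 697332 multiplications

Standard: 1520875 multiplications (115^3). Strassen: 823543 multiplications (7^7, after padding to 128x128). Strassen reduces 8 recursive multiplications to 7 at each level.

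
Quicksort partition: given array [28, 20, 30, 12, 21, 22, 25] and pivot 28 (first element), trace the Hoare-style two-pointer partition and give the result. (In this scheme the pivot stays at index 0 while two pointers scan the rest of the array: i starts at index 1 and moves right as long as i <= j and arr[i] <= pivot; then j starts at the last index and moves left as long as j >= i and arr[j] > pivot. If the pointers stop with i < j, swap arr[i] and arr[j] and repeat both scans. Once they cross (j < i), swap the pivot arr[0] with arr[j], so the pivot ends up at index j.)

Hoare-style two-pointer partition with pivot = 28:

Initial array: [28, 20, 30, 12, 21, 22, 25]

Pointers start at i = 1, j = 6.
i stops at index 2 (arr[2]=30 > 28), j stops at index 6 (arr[6]=25 <= 28): swap arr[2] and arr[6], array becomes [28, 20, 25, 12, 21, 22, 30]
i ends at 6, j ends at 5: the pointers have crossed (j < i), so scanning stops.

Swap pivot arr[0] with arr[5] to place pivot at position 5: [22, 20, 25, 12, 21, 28, 30]
Pivot position: 5

After partitioning with pivot 28, the array becomes [22, 20, 25, 12, 21, 28, 30]. The pivot is placed at index 5. All elements to the left of the pivot are <= 28, and all elements to the right are > 28.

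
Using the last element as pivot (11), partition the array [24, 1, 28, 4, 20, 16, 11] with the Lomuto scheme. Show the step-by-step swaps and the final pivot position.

Lomuto partition with pivot = 11:

Initial array: [24, 1, 28, 4, 20, 16, 11]

arr[0]=24 > 11: no swap
arr[1]=1 <= 11: swap with position 0, array becomes [1, 24, 28, 4, 20, 16, 11]
arr[2]=28 > 11: no swap
arr[3]=4 <= 11: swap with position 1, array becomes [1, 4, 28, 24, 20, 16, 11]
arr[4]=20 > 11: no swap
arr[5]=16 > 11: no swap

Place pivot at position 2: [1, 4, 11, 24, 20, 16, 28]
Pivot position: 2

After partitioning with pivot 11, the array becomes [1, 4, 11, 24, 20, 16, 28]. The pivot is placed at index 2. All elements to the left of the pivot are <= 11, and all elements to the right are > 11.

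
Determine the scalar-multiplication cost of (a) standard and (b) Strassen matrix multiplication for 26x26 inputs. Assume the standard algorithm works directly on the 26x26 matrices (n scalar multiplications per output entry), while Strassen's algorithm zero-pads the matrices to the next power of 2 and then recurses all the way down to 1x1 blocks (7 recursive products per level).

Matrix multiplication for 26x26 matrices:

Strassen's algorithm requires power-of-2 dimensions. Pad 26x26 to 32x32 (next power of 2).

Standard algorithm: 26^3 = 17576 multiplications
Strassen's algorithm: 7^(log2(32)) = 7^5 = 16807 multiplications
Savings: 17576 - 16807 = 769 multiplications

Standard: 17576 multiplications (26^3). Strassen: 16807 multiplications (7^5, after padding to 32x32). Strassen reduces 8 recursive multiplications to 7 at each level.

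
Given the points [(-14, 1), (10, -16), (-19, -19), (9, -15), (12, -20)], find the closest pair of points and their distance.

Computing all pairwise distances among 5 points:

d((-14, 1), (10, -16)) = 29.4109
d((-14, 1), (-19, -19)) = 20.6155
d((-14, 1), (9, -15)) = 28.0179
d((-14, 1), (12, -20)) = 33.4215
d((10, -16), (-19, -19)) = 29.1548
d((10, -16), (9, -15)) = 1.4142 <-- minimum
d((10, -16), (12, -20)) = 4.4721
d((-19, -19), (9, -15)) = 28.2843
d((-19, -19), (12, -20)) = 31.0161
d((9, -15), (12, -20)) = 5.831

Closest pair: (10, -16) and (9, -15) with distance 1.4142

The closest pair is (10, -16) and (9, -15) with Euclidean distance 1.4142. For 5 points, brute-force pairwise comparison is shown above. For large n, the divide-and-conquer algorithm (sort by x, recurse on halves, check the dividing strip) achieves O(n log n).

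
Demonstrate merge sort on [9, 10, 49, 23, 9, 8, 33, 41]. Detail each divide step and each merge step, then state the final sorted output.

Merge sort trace:

Split: [9, 10, 49, 23, 9, 8, 33, 41] -> [9, 10, 49, 23] and [9, 8, 33, 41]
  Split: [9, 10, 49, 23] -> [9, 10] and [49, 23]
    Split: [9, 10] -> [9] and [10]
    Merge: [9] + [10] -> [9, 10]
    Split: [49, 23] -> [49] and [23]
    Merge: [49] + [23] -> [23, 49]
  Merge: [9, 10] + [23, 49] -> [9, 10, 23, 49]
  Split: [9, 8, 33, 41] -> [9, 8] and [33, 41]
    Split: [9, 8] -> [9] and [8]
    Merge: [9] + [8] -> [8, 9]
    Split: [33, 41] -> [33] and [41]
    Merge: [33] + [41] -> [33, 41]
  Merge: [8, 9] + [33, 41] -> [8, 9, 33, 41]
Merge: [9, 10, 23, 49] + [8, 9, 33, 41] -> [8, 9, 9, 10, 23, 33, 41, 49]

Final sorted array: [8, 9, 9, 10, 23, 33, 41, 49]

The merge sort proceeds by recursively splitting the array and merging sorted halves.
After all merges, the sorted array is [8, 9, 9, 10, 23, 33, 41, 49].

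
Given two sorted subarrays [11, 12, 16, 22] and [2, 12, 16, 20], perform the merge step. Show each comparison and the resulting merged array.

Merging process:

Compare 11 vs 2: take 2 from right. Merged: [2]
Compare 11 vs 12: take 11 from left. Merged: [2, 11]
Compare 12 vs 12: take 12 from left. Merged: [2, 11, 12]
Compare 16 vs 12: take 12 from right. Merged: [2, 11, 12, 12]
Compare 16 vs 16: take 16 from left. Merged: [2, 11, 12, 12, 16]
Compare 22 vs 16: take 16 from right. Merged: [2, 11, 12, 12, 16, 16]
Compare 22 vs 20: take 20 from right. Merged: [2, 11, 12, 12, 16, 16, 20]
Append remaining from left: [22]. Merged: [2, 11, 12, 12, 16, 16, 20, 22]

Final merged array: [2, 11, 12, 12, 16, 16, 20, 22]
Total comparisons: 7

The merged array is [2, 11, 12, 12, 16, 16, 20, 22], requiring 7 comparisons. The merge step runs in O(n) time where n is the total number of elements.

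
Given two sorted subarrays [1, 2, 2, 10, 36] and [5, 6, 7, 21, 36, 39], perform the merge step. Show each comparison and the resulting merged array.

Merging process:

Compare 1 vs 5: take 1 from left. Merged: [1]
Compare 2 vs 5: take 2 from left. Merged: [1, 2]
Compare 2 vs 5: take 2 from left. Merged: [1, 2, 2]
Compare 10 vs 5: take 5 from right. Merged: [1, 2, 2, 5]
Compare 10 vs 6: take 6 from right. Merged: [1, 2, 2, 5, 6]
Compare 10 vs 7: take 7 from right. Merged: [1, 2, 2, 5, 6, 7]
Compare 10 vs 21: take 10 from left. Merged: [1, 2, 2, 5, 6, 7, 10]
Compare 36 vs 21: take 21 from right. Merged: [1, 2, 2, 5, 6, 7, 10, 21]
Compare 36 vs 36: take 36 from left. Merged: [1, 2, 2, 5, 6, 7, 10, 21, 36]
Append remaining from right: [36, 39]. Merged: [1, 2, 2, 5, 6, 7, 10, 21, 36, 36, 39]

Final merged array: [1, 2, 2, 5, 6, 7, 10, 21, 36, 36, 39]
Total comparisons: 9

The merged array is [1, 2, 2, 5, 6, 7, 10, 21, 36, 36, 39], requiring 9 comparisons. The merge step runs in O(n) time where n is the total number of elements.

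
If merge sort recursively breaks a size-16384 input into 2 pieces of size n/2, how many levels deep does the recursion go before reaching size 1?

For divide and conquer with division factor 2:

Problem sizes at each level:
Level 0: 16384
Level 1: 8192
Level 2: 4096
Level 3: 2048
Level 4: 1024
Level 5: 512
Level 6: 256
Level 7: 128
Level 8: 64
Level 9: 32
Level 10: 16
Level 11: 8
Level 12: 4
Level 13: 2
Level 14: 1

The root is level 0 and the size-1 base case is level 14 (the tree spans levels 0 through 14, i.e. 15 levels counting the root), so the depth is the number of divisions: log_2(16384) = 14

The recursion tree depth is log_2(16384) = 14. At each level, the problem size is divided by 2, so it takes 14 divisions to reduce to a base case of size 1. The algorithm makes 2 recursive calls at each level.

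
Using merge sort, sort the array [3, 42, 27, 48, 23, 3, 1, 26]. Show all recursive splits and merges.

Merge sort trace:

Split: [3, 42, 27, 48, 23, 3, 1, 26] -> [3, 42, 27, 48] and [23, 3, 1, 26]
  Split: [3, 42, 27, 48] -> [3, 42] and [27, 48]
    Split: [3, 42] -> [3] and [42]
    Merge: [3] + [42] -> [3, 42]
    Split: [27, 48] -> [27] and [48]
    Merge: [27] + [48] -> [27, 48]
  Merge: [3, 42] + [27, 48] -> [3, 27, 42, 48]
  Split: [23, 3, 1, 26] -> [23, 3] and [1, 26]
    Split: [23, 3] -> [23] and [3]
    Merge: [23] + [3] -> [3, 23]
    Split: [1, 26] -> [1] and [26]
    Merge: [1] + [26] -> [1, 26]
  Merge: [3, 23] + [1, 26] -> [1, 3, 23, 26]
Merge: [3, 27, 42, 48] + [1, 3, 23, 26] -> [1, 3, 3, 23, 26, 27, 42, 48]

Final sorted array: [1, 3, 3, 23, 26, 27, 42, 48]

The merge sort proceeds by recursively splitting the array and merging sorted halves.
After all merges, the sorted array is [1, 3, 3, 23, 26, 27, 42, 48].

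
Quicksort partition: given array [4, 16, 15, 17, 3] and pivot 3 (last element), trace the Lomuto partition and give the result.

Lomuto partition with pivot = 3:

Initial array: [4, 16, 15, 17, 3]

arr[0]=4 > 3: no swap
arr[1]=16 > 3: no swap
arr[2]=15 > 3: no swap
arr[3]=17 > 3: no swap

Place pivot at position 0: [3, 16, 15, 17, 4]
Pivot position: 0

After partitioning with pivot 3, the array becomes [3, 16, 15, 17, 4]. The pivot is placed at index 0. All elements to the left of the pivot are <= 3, and all elements to the right are > 3.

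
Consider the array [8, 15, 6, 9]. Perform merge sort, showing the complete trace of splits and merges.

Merge sort trace:

Split: [8, 15, 6, 9] -> [8, 15] and [6, 9]
  Split: [8, 15] -> [8] and [15]
  Merge: [8] + [15] -> [8, 15]
  Split: [6, 9] -> [6] and [9]
  Merge: [6] + [9] -> [6, 9]
Merge: [8, 15] + [6, 9] -> [6, 8, 9, 15]

Final sorted array: [6, 8, 9, 15]

The merge sort proceeds by recursively splitting the array and merging sorted halves.
After all merges, the sorted array is [6, 8, 9, 15].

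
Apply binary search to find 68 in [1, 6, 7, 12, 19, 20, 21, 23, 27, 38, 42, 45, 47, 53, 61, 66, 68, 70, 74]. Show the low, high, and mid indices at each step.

Binary search for 68 in [1, 6, 7, 12, 19, 20, 21, 23, 27, 38, 42, 45, 47, 53, 61, 66, 68, 70, 74]:

lo=0, hi=18, mid=9, arr[mid]=38 -> 38 < 68, search right half
lo=10, hi=18, mid=14, arr[mid]=61 -> 61 < 68, search right half
lo=15, hi=18, mid=16, arr[mid]=68 -> Found target at index 16!

Binary search finds 68 at index 16 after 3 comparisons. The search repeatedly halves the search space by comparing with the middle element.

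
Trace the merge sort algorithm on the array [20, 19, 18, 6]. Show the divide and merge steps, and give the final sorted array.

Merge sort trace:

Split: [20, 19, 18, 6] -> [20, 19] and [18, 6]
  Split: [20, 19] -> [20] and [19]
  Merge: [20] + [19] -> [19, 20]
  Split: [18, 6] -> [18] and [6]
  Merge: [18] + [6] -> [6, 18]
Merge: [19, 20] + [6, 18] -> [6, 18, 19, 20]

Final sorted array: [6, 18, 19, 20]

The merge sort proceeds by recursively splitting the array and merging sorted halves.
After all merges, the sorted array is [6, 18, 19, 20].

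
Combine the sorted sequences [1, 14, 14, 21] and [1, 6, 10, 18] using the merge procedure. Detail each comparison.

Merging process:

Compare 1 vs 1: take 1 from left. Merged: [1]
Compare 14 vs 1: take 1 from right. Merged: [1, 1]
Compare 14 vs 6: take 6 from right. Merged: [1, 1, 6]
Compare 14 vs 10: take 10 from right. Merged: [1, 1, 6, 10]
Compare 14 vs 18: take 14 from left. Merged: [1, 1, 6, 10, 14]
Compare 14 vs 18: take 14 from left. Merged: [1, 1, 6, 10, 14, 14]
Compare 21 vs 18: take 18 from right. Merged: [1, 1, 6, 10, 14, 14, 18]
Append remaining from left: [21]. Merged: [1, 1, 6, 10, 14, 14, 18, 21]

Final merged array: [1, 1, 6, 10, 14, 14, 18, 21]
Total comparisons: 7

The merged array is [1, 1, 6, 10, 14, 14, 18, 21], requiring 7 comparisons. The merge step runs in O(n) time where n is the total number of elements.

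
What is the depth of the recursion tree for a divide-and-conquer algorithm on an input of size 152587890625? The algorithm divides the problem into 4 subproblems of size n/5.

For divide and conquer with division factor 5:

Problem sizes at each level:
Level 0: 152587890625
Level 1: 30517578125
Level 2: 6103515625
Level 3: 1220703125
Level 4: 244140625
Level 5: 48828125
Level 6: 9765625
Level 7: 1953125
Level 8: 390625
Level 9: 78125
Level 10: 15625
Level 11: 3125
Level 12: 625
Level 13: 125
Level 14: 25
Level 15: 5
Level 16: 1

The root is level 0 and the size-1 base case is level 16 (the tree spans levels 0 through 16, i.e. 17 levels counting the root), so the depth is the number of divisions: log_5(152587890625) = 16

The recursion tree depth is log_5(152587890625) = 16. At each level, the problem size is divided by 5, so it takes 16 divisions to reduce to a base case of size 1. The algorithm makes 4 recursive calls at each level.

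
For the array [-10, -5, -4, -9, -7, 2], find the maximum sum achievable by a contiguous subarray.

Using Kadane's algorithm on [-10, -5, -4, -9, -7, 2]:

Scanning through the array:
Position 1 (value -5): max_ending_here = -5, max_so_far = -5
Position 2 (value -4): max_ending_here = -4, max_so_far = -4
Position 3 (value -9): max_ending_here = -9, max_so_far = -4
Position 4 (value -7): max_ending_here = -7, max_so_far = -4
Position 5 (value 2): max_ending_here = 2, max_so_far = 2

Maximum subarray: [2]
Maximum sum: 2

The maximum subarray is [2] with sum 2. This subarray runs from index 5 to index 5.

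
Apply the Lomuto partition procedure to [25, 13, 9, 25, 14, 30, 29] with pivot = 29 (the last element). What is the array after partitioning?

Lomuto partition with pivot = 29:

Initial array: [25, 13, 9, 25, 14, 30, 29]

arr[0]=25 <= 29: swap with position 0, array becomes [25, 13, 9, 25, 14, 30, 29]
arr[1]=13 <= 29: swap with position 1, array becomes [25, 13, 9, 25, 14, 30, 29]
arr[2]=9 <= 29: swap with position 2, array becomes [25, 13, 9, 25, 14, 30, 29]
arr[3]=25 <= 29: swap with position 3, array becomes [25, 13, 9, 25, 14, 30, 29]
arr[4]=14 <= 29: swap with position 4, array becomes [25, 13, 9, 25, 14, 30, 29]
arr[5]=30 > 29: no swap

Place pivot at position 5: [25, 13, 9, 25, 14, 29, 30]
Pivot position: 5

After partitioning with pivot 29, the array becomes [25, 13, 9, 25, 14, 29, 30]. The pivot is placed at index 5. All elements to the left of the pivot are <= 29, and all elements to the right are > 29.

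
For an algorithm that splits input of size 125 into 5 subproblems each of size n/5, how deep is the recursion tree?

For divide and conquer with division factor 5:

Problem sizes at each level:
Level 0: 125
Level 1: 25
Level 2: 5
Level 3: 1

The root is level 0 and the size-1 base case is level 3 (the tree spans levels 0 through 3, i.e. 4 levels counting the root), so the depth is the number of divisions: log_5(125) = 3

The recursion tree depth is log_5(125) = 3. At each level, the problem size is divided by 5, so it takes 3 divisions to reduce to a base case of size 1. The algorithm makes 5 recursive calls at each level.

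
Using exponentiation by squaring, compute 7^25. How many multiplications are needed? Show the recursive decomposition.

Computing 7^25 by squaring (build up from 7^1; each line after the first costs one multiplication):

7^1 = 7
7^2 = (7^1)^2 = 7^2 = 49
7^3 = 7 * 7^2 = 7 * 49 = 343
7^6 = (7^3)^2 = 343^2 = 117649
7^12 = (7^6)^2 = 117649^2 = 13841287201
7^24 = (7^12)^2 = 13841287201^2 = 191581231380566414401
7^25 = 7 * 7^24 = 7 * 191581231380566414401 = 1341068619663964900807

Result: 1341068619663964900807
Multiplications needed: 6 (6 lines after 7^1)

7^25 = 1341068619663964900807. Using exponentiation by squaring, this requires 6 multiplications. The key idea: if the exponent is even, square the half-power; if odd, multiply by the base once.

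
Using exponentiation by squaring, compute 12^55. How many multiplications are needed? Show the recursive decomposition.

Computing 12^55 by squaring (build up from 12^1; each line after the first costs one multiplication):

12^1 = 12
12^2 = (12^1)^2 = 12^2 = 144
12^3 = 12 * 12^2 = 12 * 144 = 1728
12^6 = (12^3)^2 = 1728^2 = 2985984
12^12 = (12^6)^2 = 2985984^2 = 8916100448256
12^13 = 12 * 12^12 = 12 * 8916100448256 = 106993205379072
12^26 = (12^13)^2 = 106993205379072^2 = 11447545997288281555215581184
12^27 = 12 * 12^26 = 12 * 11447545997288281555215581184 = 137370551967459378662586974208
12^54 = (12^27)^2 = 137370551967459378662586974208^2 = 18870668547844457769972080826950345531368943638112857227264
12^55 = 12 * 12^54 = 12 * 18870668547844457769972080826950345531368943638112857227264 = 226448022574133493239664969923404146376427323657354286727168

Result: 226448022574133493239664969923404146376427323657354286727168
Multiplications needed: 9 (9 lines after 12^1)

12^55 = 226448022574133493239664969923404146376427323657354286727168. Using exponentiation by squaring, this requires 9 multiplications. The key idea: if the exponent is even, square the half-power; if odd, multiply by the base once.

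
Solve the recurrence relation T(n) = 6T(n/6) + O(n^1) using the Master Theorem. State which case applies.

Master Theorem for T(n) = 6T(n/6) + O(n^1):

a = 6, b = 6, c = 1
log_b(a) = log_6(6) = 1.0000

Case 2: c = 1 = log_6(6) = 1.0000
T(n) = O(n^1 log n) = O(n log n)

For T(n) = 6T(n/6) + O(n^1): log_6(6) = 1.0000. This is Case 2 of the Master Theorem (c = log_b(a), equal work at all levels), giving O(n log n).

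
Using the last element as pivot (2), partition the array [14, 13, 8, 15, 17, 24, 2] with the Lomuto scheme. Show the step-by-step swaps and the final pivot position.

Lomuto partition with pivot = 2:

Initial array: [14, 13, 8, 15, 17, 24, 2]

arr[0]=14 > 2: no swap
arr[1]=13 > 2: no swap
arr[2]=8 > 2: no swap
arr[3]=15 > 2: no swap
arr[4]=17 > 2: no swap
arr[5]=24 > 2: no swap

Place pivot at position 0: [2, 13, 8, 15, 17, 24, 14]
Pivot position: 0

After partitioning with pivot 2, the array becomes [2, 13, 8, 15, 17, 24, 14]. The pivot is placed at index 0. All elements to the left of the pivot are <= 2, and all elements to the right are > 2.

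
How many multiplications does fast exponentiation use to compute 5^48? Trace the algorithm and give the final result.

Computing 5^48 by squaring (build up from 5^1; each line after the first costs one multiplication):

5^1 = 5
5^2 = (5^1)^2 = 5^2 = 25
5^3 = 5 * 5^2 = 5 * 25 = 125
5^6 = (5^3)^2 = 125^2 = 15625
5^12 = (5^6)^2 = 15625^2 = 244140625
5^24 = (5^12)^2 = 244140625^2 = 59604644775390625
5^48 = (5^24)^2 = 59604644775390625^2 = 3552713678800500929355621337890625

Result: 3552713678800500929355621337890625
Multiplications needed: 6 (6 lines after 5^1)

5^48 = 3552713678800500929355621337890625. Using exponentiation by squaring, this requires 6 multiplications. The key idea: if the exponent is even, square the half-power; if odd, multiply by the base once.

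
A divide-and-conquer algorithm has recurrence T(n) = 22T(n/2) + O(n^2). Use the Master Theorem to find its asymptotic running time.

Master Theorem for T(n) = 22T(n/2) + O(n^2):

a = 22, b = 2, c = 2
log_b(a) = log_2(22) = 4.4594

Case 1: c = 2 < log_2(22) = 4.4594
T(n) = O(n^(log_2 22))

For T(n) = 22T(n/2) + O(n^2): log_2(22) = 4.4594. This is Case 1 of the Master Theorem (c < log_b(a), work dominated by leaves), giving O(n^(log_2 22)).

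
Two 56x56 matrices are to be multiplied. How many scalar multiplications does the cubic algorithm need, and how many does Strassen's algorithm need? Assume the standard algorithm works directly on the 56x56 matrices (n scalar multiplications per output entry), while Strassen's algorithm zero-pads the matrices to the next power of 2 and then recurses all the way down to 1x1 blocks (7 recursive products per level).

Matrix multiplication for 56x56 matrices:

Strassen's algorithm requires power-of-2 dimensions. Pad 56x56 to 64x64 (next power of 2).

Standard algorithm: 56^3 = 175616 multiplications
Strassen's algorithm: 7^(log2(64)) = 7^6 = 117649 multiplications
Savings: 175616 - 117649 = 57967 multiplications

Standard: 175616 multiplications (56^3). Strassen: 117649 multiplications (7^6, after padding to 64x64). Strassen reduces 8 recursive multiplications to 7 at each level.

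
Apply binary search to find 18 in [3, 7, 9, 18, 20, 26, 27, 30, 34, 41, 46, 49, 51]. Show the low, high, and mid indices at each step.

Binary search for 18 in [3, 7, 9, 18, 20, 26, 27, 30, 34, 41, 46, 49, 51]:

lo=0, hi=12, mid=6, arr[mid]=27 -> 27 > 18, search left half
lo=0, hi=5, mid=2, arr[mid]=9 -> 9 < 18, search right half
lo=3, hi=5, mid=4, arr[mid]=20 -> 20 > 18, search left half
lo=3, hi=3, mid=3, arr[mid]=18 -> Found target at index 3!

Binary search finds 18 at index 3 after 4 comparisons. The search repeatedly halves the search space by comparing with the middle element.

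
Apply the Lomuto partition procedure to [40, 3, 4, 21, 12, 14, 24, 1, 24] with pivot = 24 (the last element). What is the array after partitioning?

Lomuto partition with pivot = 24:

Initial array: [40, 3, 4, 21, 12, 14, 24, 1, 24]

arr[0]=40 > 24: no swap
arr[1]=3 <= 24: swap with position 0, array becomes [3, 40, 4, 21, 12, 14, 24, 1, 24]
arr[2]=4 <= 24: swap with position 1, array becomes [3, 4, 40, 21, 12, 14, 24, 1, 24]
arr[3]=21 <= 24: swap with position 2, array becomes [3, 4, 21, 40, 12, 14, 24, 1, 24]
arr[4]=12 <= 24: swap with position 3, array becomes [3, 4, 21, 12, 40, 14, 24, 1, 24]
arr[5]=14 <= 24: swap with position 4, array becomes [3, 4, 21, 12, 14, 40, 24, 1, 24]
arr[6]=24 <= 24: swap with position 5, array becomes [3, 4, 21, 12, 14, 24, 40, 1, 24]
arr[7]=1 <= 24: swap with position 6, array becomes [3, 4, 21, 12, 14, 24, 1, 40, 24]

Place pivot at position 7: [3, 4, 21, 12, 14, 24, 1, 24, 40]
Pivot position: 7

After partitioning with pivot 24, the array becomes [3, 4, 21, 12, 14, 24, 1, 24, 40]. The pivot is placed at index 7. All elements to the left of the pivot are <= 24, and all elements to the right are > 24.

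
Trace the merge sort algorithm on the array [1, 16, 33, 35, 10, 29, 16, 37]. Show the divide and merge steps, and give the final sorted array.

Merge sort trace:

Split: [1, 16, 33, 35, 10, 29, 16, 37] -> [1, 16, 33, 35] and [10, 29, 16, 37]
  Split: [1, 16, 33, 35] -> [1, 16] and [33, 35]
    Split: [1, 16] -> [1] and [16]
    Merge: [1] + [16] -> [1, 16]
    Split: [33, 35] -> [33] and [35]
    Merge: [33] + [35] -> [33, 35]
  Merge: [1, 16] + [33, 35] -> [1, 16, 33, 35]
  Split: [10, 29, 16, 37] -> [10, 29] and [16, 37]
    Split: [10, 29] -> [10] and [29]
    Merge: [10] + [29] -> [10, 29]
    Split: [16, 37] -> [16] and [37]
    Merge: [16] + [37] -> [16, 37]
  Merge: [10, 29] + [16, 37] -> [10, 16, 29, 37]
Merge: [1, 16, 33, 35] + [10, 16, 29, 37] -> [1, 10, 16, 16, 29, 33, 35, 37]

Final sorted array: [1, 10, 16, 16, 29, 33, 35, 37]

The merge sort proceeds by recursively splitting the array and merging sorted halves.
After all merges, the sorted array is [1, 10, 16, 16, 29, 33, 35, 37].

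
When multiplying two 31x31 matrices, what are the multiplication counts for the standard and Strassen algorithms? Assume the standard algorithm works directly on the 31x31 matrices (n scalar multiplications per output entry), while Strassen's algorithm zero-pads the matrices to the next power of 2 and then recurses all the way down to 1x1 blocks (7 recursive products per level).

Matrix multiplication for 31x31 matrices:

Strassen's algorithm requires power-of-2 dimensions. Pad 31x31 to 32x32 (next power of 2).

Standard algorithm: 31^3 = 29791 multiplications
Strassen's algorithm: 7^(log2(32)) = 7^5 = 16807 multiplications
Savings: 29791 - 16807 = 12984 multiplications

Standard: 29791 multiplications (31^3). Strassen: 16807 multiplications (7^5, after padding to 32x32). Strassen reduces 8 recursive multiplications to 7 at each level.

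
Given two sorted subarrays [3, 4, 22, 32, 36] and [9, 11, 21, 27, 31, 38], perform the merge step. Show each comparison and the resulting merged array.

Merging process:

Compare 3 vs 9: take 3 from left. Merged: [3]
Compare 4 vs 9: take 4 from left. Merged: [3, 4]
Compare 22 vs 9: take 9 from right. Merged: [3, 4, 9]
Compare 22 vs 11: take 11 from right. Merged: [3, 4, 9, 11]
Compare 22 vs 21: take 21 from right. Merged: [3, 4, 9, 11, 21]
Compare 22 vs 27: take 22 from left. Merged: [3, 4, 9, 11, 21, 22]
Compare 32 vs 27: take 27 from right. Merged: [3, 4, 9, 11, 21, 22, 27]
Compare 32 vs 31: take 31 from right. Merged: [3, 4, 9, 11, 21, 22, 27, 31]
Compare 32 vs 38: take 32 from left. Merged: [3, 4, 9, 11, 21, 22, 27, 31, 32]
Compare 36 vs 38: take 36 from left. Merged: [3, 4, 9, 11, 21, 22, 27, 31, 32, 36]
Append remaining from right: [38]. Merged: [3, 4, 9, 11, 21, 22, 27, 31, 32, 36, 38]

Final merged array: [3, 4, 9, 11, 21, 22, 27, 31, 32, 36, 38]
Total comparisons: 10

The merged array is [3, 4, 9, 11, 21, 22, 27, 31, 32, 36, 38], requiring 10 comparisons. The merge step runs in O(n) time where n is the total number of elements.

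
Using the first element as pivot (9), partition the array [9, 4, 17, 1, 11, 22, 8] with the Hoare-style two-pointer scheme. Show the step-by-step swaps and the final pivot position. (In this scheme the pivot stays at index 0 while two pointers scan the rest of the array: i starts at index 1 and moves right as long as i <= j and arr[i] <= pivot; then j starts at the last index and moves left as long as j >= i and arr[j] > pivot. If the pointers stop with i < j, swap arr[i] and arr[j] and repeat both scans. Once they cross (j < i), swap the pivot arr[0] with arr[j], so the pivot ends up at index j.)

Hoare-style two-pointer partition with pivot = 9:

Initial array: [9, 4, 17, 1, 11, 22, 8]

Pointers start at i = 1, j = 6.
i stops at index 2 (arr[2]=17 > 9), j stops at index 6 (arr[6]=8 <= 9): swap arr[2] and arr[6], array becomes [9, 4, 8, 1, 11, 22, 17]
i ends at 4, j ends at 3: the pointers have crossed (j < i), so scanning stops.

Swap pivot arr[0] with arr[3] to place pivot at position 3: [1, 4, 8, 9, 11, 22, 17]
Pivot position: 3

After partitioning with pivot 9, the array becomes [1, 4, 8, 9, 11, 22, 17]. The pivot is placed at index 3. All elements to the left of the pivot are <= 9, and all elements to the right are > 9.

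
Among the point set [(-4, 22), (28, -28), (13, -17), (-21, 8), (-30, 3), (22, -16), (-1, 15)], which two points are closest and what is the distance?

Computing all pairwise distances among 7 points:

d((-4, 22), (28, -28)) = 59.3633
d((-4, 22), (13, -17)) = 42.5441
d((-4, 22), (-21, 8)) = 22.0227
d((-4, 22), (-30, 3)) = 32.2025
d((-4, 22), (22, -16)) = 46.0435
d((-4, 22), (-1, 15)) = 7.6158 <-- minimum
d((28, -28), (13, -17)) = 18.6011
d((28, -28), (-21, 8)) = 60.803
d((28, -28), (-30, 3)) = 65.7647
d((28, -28), (22, -16)) = 13.4164
d((28, -28), (-1, 15)) = 51.8652
d((13, -17), (-21, 8)) = 42.2019
d((13, -17), (-30, 3)) = 47.4236
d((13, -17), (22, -16)) = 9.0554
d((13, -17), (-1, 15)) = 34.9285
d((-21, 8), (-30, 3)) = 10.2956
d((-21, 8), (22, -16)) = 49.2443
d((-21, 8), (-1, 15)) = 21.1896
d((-30, 3), (22, -16)) = 55.3624
d((-30, 3), (-1, 15)) = 31.3847
d((22, -16), (-1, 15)) = 38.6005

Closest pair: (-4, 22) and (-1, 15) with distance 7.6158

The closest pair is (-4, 22) and (-1, 15) with Euclidean distance 7.6158. For 7 points, brute-force pairwise comparison is shown above. For large n, the divide-and-conquer algorithm (sort by x, recurse on halves, check the dividing strip) achieves O(n log n).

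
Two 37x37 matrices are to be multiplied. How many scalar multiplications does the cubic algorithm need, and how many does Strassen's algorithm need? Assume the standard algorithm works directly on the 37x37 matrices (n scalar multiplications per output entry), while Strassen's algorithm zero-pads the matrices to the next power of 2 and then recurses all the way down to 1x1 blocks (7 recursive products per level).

Matrix multiplication for 37x37 matrices:

Strassen's algorithm requires power-of-2 dimensions. Pad 37x37 to 64x64 (next power of 2).

Standard algorithm: 37^3 = 50653 multiplications
Strassen's algorithm: 7^(log2(64)) = 7^6 = 117649 multiplications
Difference: 50653 - 117649 = -66996 (Strassen uses MORE here due to padding overhead — for small or just-over-power-of-2 n, padding can outweigh the per-level savings)

Standard: 50653 multiplications (37^3). Strassen: 117649 multiplications (7^6, after padding to 64x64). Strassen reduces 8 recursive multiplications to 7 at each level.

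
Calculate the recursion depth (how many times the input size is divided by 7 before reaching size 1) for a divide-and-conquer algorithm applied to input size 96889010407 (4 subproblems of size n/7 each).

For divide and conquer with division factor 7:

Problem sizes at each level:
Level 0: 96889010407
Level 1: 13841287201
Level 2: 1977326743
Level 3: 282475249
Level 4: 40353607
Level 5: 5764801
Level 6: 823543
Level 7: 117649
Level 8: 16807
Level 9: 2401
Level 10: 343
Level 11: 49
Level 12: 7
Level 13: 1

The root is level 0 and the size-1 base case is level 13 (the tree spans levels 0 through 13, i.e. 14 levels counting the root), so the depth is the number of divisions: log_7(96889010407) = 13

The recursion tree depth is log_7(96889010407) = 13. At each level, the problem size is divided by 7, so it takes 13 divisions to reduce to a base case of size 1. The algorithm makes 4 recursive calls at each level.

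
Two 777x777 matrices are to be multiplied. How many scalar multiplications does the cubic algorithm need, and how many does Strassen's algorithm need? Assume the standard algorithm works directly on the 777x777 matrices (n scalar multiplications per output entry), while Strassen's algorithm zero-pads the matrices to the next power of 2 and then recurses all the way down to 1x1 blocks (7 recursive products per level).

Matrix multiplication for 777x777 matrices:

Strassen's algorithm requires power-of-2 dimensions. Pad 777x777 to 1024x1024 (next power of 2).

Standard algorithm: 777^3 = 469097433 multiplications
Strassen's algorithm: 7^(log2(1024)) = 7^10 = 282475249 multiplications
Savings: 469097433 - 282475249 = 186622184 multiplications

Standard: 469097433 multiplications (777^3). Strassen: 282475249 multiplications (7^10, after padding to 1024x1024). Strassen reduces 8 recursive multiplications to 7 at each level.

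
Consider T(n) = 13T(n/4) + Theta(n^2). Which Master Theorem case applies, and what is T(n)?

Master Theorem for T(n) = 13T(n/4) + O(n^2):

a = 13, b = 4, c = 2
log_b(a) = log_4(13) = 1.8502

Case 3: c = 2 > log_4(13) = 1.8502
T(n) = O(n^2) = O(n^2)

For T(n) = 13T(n/4) + O(n^2): log_4(13) = 1.8502. This is Case 3 of the Master Theorem (c > log_b(a), work dominated by root), giving O(n^2).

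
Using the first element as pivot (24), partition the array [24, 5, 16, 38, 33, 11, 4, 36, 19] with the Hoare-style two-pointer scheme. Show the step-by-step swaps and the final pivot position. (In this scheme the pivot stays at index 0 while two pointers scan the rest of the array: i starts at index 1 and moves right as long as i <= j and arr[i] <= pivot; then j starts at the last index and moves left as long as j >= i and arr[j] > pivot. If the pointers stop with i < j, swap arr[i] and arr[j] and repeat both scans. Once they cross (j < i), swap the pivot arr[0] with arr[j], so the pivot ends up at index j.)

Hoare-style two-pointer partition with pivot = 24:

Initial array: [24, 5, 16, 38, 33, 11, 4, 36, 19]

Pointers start at i = 1, j = 8.
i stops at index 3 (arr[3]=38 > 24), j stops at index 8 (arr[8]=19 <= 24): swap arr[3] and arr[8], array becomes [24, 5, 16, 19, 33, 11, 4, 36, 38]
i stops at index 4 (arr[4]=33 > 24), j stops at index 6 (arr[6]=4 <= 24): swap arr[4] and arr[6], array becomes [24, 5, 16, 19, 4, 11, 33, 36, 38]
i ends at 6, j ends at 5: the pointers have crossed (j < i), so scanning stops.

Swap pivot arr[0] with arr[5] to place pivot at position 5: [11, 5, 16, 19, 4, 24, 33, 36, 38]
Pivot position: 5

After partitioning with pivot 24, the array becomes [11, 5, 16, 19, 4, 24, 33, 36, 38]. The pivot is placed at index 5. All elements to the left of the pivot are <= 24, and all elements to the right are > 24.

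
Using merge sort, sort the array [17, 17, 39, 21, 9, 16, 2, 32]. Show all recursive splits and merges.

Merge sort trace:

Split: [17, 17, 39, 21, 9, 16, 2, 32] -> [17, 17, 39, 21] and [9, 16, 2, 32]
  Split: [17, 17, 39, 21] -> [17, 17] and [39, 21]
    Split: [17, 17] -> [17] and [17]
    Merge: [17] + [17] -> [17, 17]
    Split: [39, 21] -> [39] and [21]
    Merge: [39] + [21] -> [21, 39]
  Merge: [17, 17] + [21, 39] -> [17, 17, 21, 39]
  Split: [9, 16, 2, 32] -> [9, 16] and [2, 32]
    Split: [9, 16] -> [9] and [16]
    Merge: [9] + [16] -> [9, 16]
    Split: [2, 32] -> [2] and [32]
    Merge: [2] + [32] -> [2, 32]
  Merge: [9, 16] + [2, 32] -> [2, 9, 16, 32]
Merge: [17, 17, 21, 39] + [2, 9, 16, 32] -> [2, 9, 16, 17, 17, 21, 32, 39]

Final sorted array: [2, 9, 16, 17, 17, 21, 32, 39]

The merge sort proceeds by recursively splitting the array and merging sorted halves.
After all merges, the sorted array is [2, 9, 16, 17, 17, 21, 32, 39].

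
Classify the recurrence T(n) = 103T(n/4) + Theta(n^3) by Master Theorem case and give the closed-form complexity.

Master Theorem for T(n) = 103T(n/4) + O(n^3):

a = 103, b = 4, c = 3
log_b(a) = log_4(103) = 3.3433

Case 1: c = 3 < log_4(103) = 3.3433
T(n) = O(n^(log_4 103))

For T(n) = 103T(n/4) + O(n^3): log_4(103) = 3.3433. This is Case 1 of the Master Theorem (c < log_b(a), work dominated by leaves), giving O(n^(log_4 103)).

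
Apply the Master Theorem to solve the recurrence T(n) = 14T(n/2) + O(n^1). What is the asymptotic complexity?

Master Theorem for T(n) = 14T(n/2) + O(n^1):

a = 14, b = 2, c = 1
log_b(a) = log_2(14) = 3.8074

Case 1: c = 1 < log_2(14) = 3.8074
T(n) = O(n^(log_2 14))

For T(n) = 14T(n/2) + O(n^1): log_2(14) = 3.8074. This is Case 1 of the Master Theorem (c < log_b(a), work dominated by leaves), giving O(n^(log_2 14)).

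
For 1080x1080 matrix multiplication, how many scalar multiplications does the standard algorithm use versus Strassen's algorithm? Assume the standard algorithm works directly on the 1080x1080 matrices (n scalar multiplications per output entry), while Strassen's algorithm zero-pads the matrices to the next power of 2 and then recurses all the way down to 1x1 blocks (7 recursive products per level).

Matrix multiplication for 1080x1080 matrices:

Strassen's algorithm requires power-of-2 dimensions. Pad 1080x1080 to 2048x2048 (next power of 2).

Standard algorithm: 1080^3 = 1259712000 multiplications
Strassen's algorithm: 7^(log2(2048)) = 7^11 = 1977326743 multiplications
Difference: 1259712000 - 1977326743 = -717614743 (Strassen uses MORE here due to padding overhead — for small or just-over-power-of-2 n, padding can outweigh the per-level savings)

Standard: 1259712000 multiplications (1080^3). Strassen: 1977326743 multiplications (7^11, after padding to 2048x2048). Strassen reduces 8 recursive multiplications to 7 at each level.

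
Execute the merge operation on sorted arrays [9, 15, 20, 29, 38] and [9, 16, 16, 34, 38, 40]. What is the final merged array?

Merging process:

Compare 9 vs 9: take 9 from left. Merged: [9]
Compare 15 vs 9: take 9 from right. Merged: [9, 9]
Compare 15 vs 16: take 15 from left. Merged: [9, 9, 15]
Compare 20 vs 16: take 16 from right. Merged: [9, 9, 15, 16]
Compare 20 vs 16: take 16 from right. Merged: [9, 9, 15, 16, 16]
Compare 20 vs 34: take 20 from left. Merged: [9, 9, 15, 16, 16, 20]
Compare 29 vs 34: take 29 from left. Merged: [9, 9, 15, 16, 16, 20, 29]
Compare 38 vs 34: take 34 from right. Merged: [9, 9, 15, 16, 16, 20, 29, 34]
Compare 38 vs 38: take 38 from left. Merged: [9, 9, 15, 16, 16, 20, 29, 34, 38]
Append remaining from right: [38, 40]. Merged: [9, 9, 15, 16, 16, 20, 29, 34, 38, 38, 40]

Final merged array: [9, 9, 15, 16, 16, 20, 29, 34, 38, 38, 40]
Total comparisons: 9

The merged array is [9, 9, 15, 16, 16, 20, 29, 34, 38, 38, 40], requiring 9 comparisons. The merge step runs in O(n) time where n is the total number of elements.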